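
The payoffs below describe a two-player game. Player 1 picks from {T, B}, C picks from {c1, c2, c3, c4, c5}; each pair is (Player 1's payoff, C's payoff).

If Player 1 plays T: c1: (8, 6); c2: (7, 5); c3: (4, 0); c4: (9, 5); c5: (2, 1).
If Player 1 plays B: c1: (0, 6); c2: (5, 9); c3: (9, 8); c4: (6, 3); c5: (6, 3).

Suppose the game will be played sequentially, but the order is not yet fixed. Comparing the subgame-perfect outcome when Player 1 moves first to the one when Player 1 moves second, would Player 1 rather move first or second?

second

If Player 1 leads: C's best replies are T→c1, B→c2; Player 1's induced payoffs 8, 5; outcome (T, c1), payoffs (8, 6).
If C leads: Player 1's best replies are c1→T, c2→T, c3→B, c4→T, c5→B; C's induced payoffs 6, 5, 8, 5, 3; outcome (B, c3), payoffs (9, 8).
Player 1 gets 8 moving first and 9 moving second, so Player 1 prefers to move second.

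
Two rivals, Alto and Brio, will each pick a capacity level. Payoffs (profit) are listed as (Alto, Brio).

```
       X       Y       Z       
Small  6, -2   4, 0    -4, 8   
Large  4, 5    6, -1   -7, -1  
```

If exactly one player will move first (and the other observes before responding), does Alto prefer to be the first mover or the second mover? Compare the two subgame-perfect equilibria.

If Alto leads: Brio's best replies are Small→Z, Large→X; Alto's induced payoffs -4, 4; outcome (Large, X), payoffs (4, 5).
If Brio leads: Alto's best replies are X→Small, Y→Large, Z→Small; Brio's induced payoffs -2, -1, 8; outcome (Small, Z), payoffs (-4, 8).
Alto gets 4 moving first and -4 moving second, so Alto prefers to move first.

first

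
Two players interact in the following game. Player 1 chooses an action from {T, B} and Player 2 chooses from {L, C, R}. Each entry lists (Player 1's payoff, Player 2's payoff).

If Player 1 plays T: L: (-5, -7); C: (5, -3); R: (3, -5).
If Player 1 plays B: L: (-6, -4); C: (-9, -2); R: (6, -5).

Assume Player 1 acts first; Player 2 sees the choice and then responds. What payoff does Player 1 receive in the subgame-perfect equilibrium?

Work backward from Player 2's decision.
- T: Player 2 compares -7, -3, -5 and picks C; Player 1 would get 5.
- B: Player 2 compares -4, -2, -5 and picks C; Player 1 would get -9.
Player 1's induced payoffs are 5, -9, so Player 1 commits to T. Subgame-perfect outcome: (T, C) with payoffs (5, -3).

5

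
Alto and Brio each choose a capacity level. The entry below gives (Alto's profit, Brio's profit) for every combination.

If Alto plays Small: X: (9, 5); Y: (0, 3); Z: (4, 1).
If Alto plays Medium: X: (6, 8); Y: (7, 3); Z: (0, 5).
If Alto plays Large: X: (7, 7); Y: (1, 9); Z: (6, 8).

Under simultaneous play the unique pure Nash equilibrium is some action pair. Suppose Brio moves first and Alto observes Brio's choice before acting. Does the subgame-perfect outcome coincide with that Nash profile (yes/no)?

no

Solve by backward induction (Brio leads).
- X: Alto compares 9, 6, 7 and picks Small; Brio would get 5.
- Y: Alto compares 0, 7, 1 and picks Medium; Brio would get 3.
- Z: Alto compares 4, 0, 6 and picks Large; Brio would get 8.
Brio's induced payoffs are 5, 3, 8, so Brio commits to Z. Subgame-perfect outcome: (Large, Z) with payoffs (6, 8).
Now find the simultaneous Nash equilibrium.
Alto's best replies: X→Small; Y→Medium; Z→Large.
Brio's best replies: Small→X; Medium→X; Large→Y.
Only (Small, X) has each player best-responding; Nash payoffs (9, 5).
Sequential outcome (Large, Z) differs from the Nash profile (Small, X).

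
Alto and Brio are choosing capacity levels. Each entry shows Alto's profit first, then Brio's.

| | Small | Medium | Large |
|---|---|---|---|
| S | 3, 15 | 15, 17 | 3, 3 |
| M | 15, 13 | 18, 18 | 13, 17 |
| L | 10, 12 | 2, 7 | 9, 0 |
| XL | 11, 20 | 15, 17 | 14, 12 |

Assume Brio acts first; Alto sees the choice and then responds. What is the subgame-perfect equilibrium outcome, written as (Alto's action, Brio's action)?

Solve by backward induction (Brio leads).
- Small: Alto compares 3, 15, 10, 11 and picks M; Brio would get 13.
- Medium: Alto compares 15, 18, 2, 15 and picks M; Brio would get 18.
- Large: Alto compares 3, 13, 9, 14 and picks XL; Brio would get 12.
Among 13, 18, 12, the best is 18 at Medium. Subgame-perfect outcome: (M, Medium) with payoffs (18, 18).

(M, Medium)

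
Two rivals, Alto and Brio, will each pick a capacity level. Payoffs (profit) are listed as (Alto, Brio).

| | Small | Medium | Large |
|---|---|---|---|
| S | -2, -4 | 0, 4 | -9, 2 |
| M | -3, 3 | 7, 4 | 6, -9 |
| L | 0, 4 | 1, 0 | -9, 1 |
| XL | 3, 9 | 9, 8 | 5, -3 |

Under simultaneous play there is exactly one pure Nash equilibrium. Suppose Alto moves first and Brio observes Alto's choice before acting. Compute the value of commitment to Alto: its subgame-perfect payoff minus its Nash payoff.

4

Solve by backward induction (Alto leads).
- S: BR = Medium, leader payoff 0.
- M: BR = Medium, leader payoff 7.
- L: BR = Small, leader payoff 0.
- XL: BR = Small, leader payoff 3.
Alto's induced payoffs are 0, 7, 0, 3, so Alto commits to M. Subgame-perfect outcome: (M, Medium) with payoffs (7, 4).
Now find the simultaneous Nash equilibrium.
Alto's best replies: Small→XL; Medium→XL; Large→M.
Brio's best replies: S→Medium; M→Medium; L→Small; XL→Small.
Only (XL, Small) has each player best-responding; Nash payoffs (3, 9).
Alto's commitment gain: 7 − 3 = 4.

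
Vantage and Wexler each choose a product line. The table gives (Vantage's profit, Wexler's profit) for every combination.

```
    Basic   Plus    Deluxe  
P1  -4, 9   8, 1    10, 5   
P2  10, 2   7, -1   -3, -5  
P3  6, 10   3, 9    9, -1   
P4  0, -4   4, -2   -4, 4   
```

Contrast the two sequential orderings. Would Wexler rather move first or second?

first

If Vantage leads: Wexler's best replies are P1→Basic, P2→Basic, P3→Basic, P4→Deluxe; Vantage's induced payoffs -4, 10, 6, -4; outcome (P2, Basic), payoffs (10, 2).
If Wexler leads: Vantage's best replies are Basic→P2, Plus→P1, Deluxe→P1; Wexler's induced payoffs 2, 1, 5; outcome (P1, Deluxe), payoffs (10, 5).
Wexler gets 5 moving first and 2 moving second, so Wexler prefers to move first.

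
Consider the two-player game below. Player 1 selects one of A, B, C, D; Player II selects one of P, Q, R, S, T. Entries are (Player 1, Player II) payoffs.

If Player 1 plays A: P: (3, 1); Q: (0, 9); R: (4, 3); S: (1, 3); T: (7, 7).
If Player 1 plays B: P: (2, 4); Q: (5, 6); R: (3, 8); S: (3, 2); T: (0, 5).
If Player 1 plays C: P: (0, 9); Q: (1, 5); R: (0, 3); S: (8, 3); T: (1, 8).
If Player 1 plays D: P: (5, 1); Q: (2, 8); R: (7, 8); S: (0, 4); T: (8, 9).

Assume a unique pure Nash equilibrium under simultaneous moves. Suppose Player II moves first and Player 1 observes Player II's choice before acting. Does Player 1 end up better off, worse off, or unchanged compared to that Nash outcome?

unchanged

Backward induction with Player II moving first.
- P → Player 1 plays D (best of 3, 2, 0, 5); Player II gets 1.
- Q → Player 1 plays B (best of 0, 5, 1, 2); Player II gets 6.
- R → Player 1 plays D (best of 4, 3, 0, 7); Player II gets 8.
- S → Player 1 plays C (best of 1, 3, 8, 0); Player II gets 3.
- T → Player 1 plays D (best of 7, 0, 1, 8); Player II gets 9.
Maximizing over 1, 6, 8, 3, 9, Player II chooses T. Subgame-perfect outcome: (D, T) with payoffs (8, 9).
Under simultaneous play:
Player 1's best replies: P→D; Q→B; R→D; S→C; T→D.
Player II's best replies: A→Q; B→R; C→P; D→T.
Only (D, T) has each player best-responding; Nash payoffs (8, 9).
Player 1 earns 8 sequentially versus 8 at the Nash outcome: unchanged.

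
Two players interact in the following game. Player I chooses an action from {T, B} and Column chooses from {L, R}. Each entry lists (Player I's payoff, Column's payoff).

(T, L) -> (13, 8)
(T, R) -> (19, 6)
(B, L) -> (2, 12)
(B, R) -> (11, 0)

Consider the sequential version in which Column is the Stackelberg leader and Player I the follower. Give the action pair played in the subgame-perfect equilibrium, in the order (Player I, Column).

(T, L)

Player I best-responds to each possible Column move:
- L: BR = T, leader payoff 8.
- R: BR = T, leader payoff 6.
Column's induced payoffs are 8, 6, so Column commits to L. Subgame-perfect outcome: (T, L) with payoffs (13, 8).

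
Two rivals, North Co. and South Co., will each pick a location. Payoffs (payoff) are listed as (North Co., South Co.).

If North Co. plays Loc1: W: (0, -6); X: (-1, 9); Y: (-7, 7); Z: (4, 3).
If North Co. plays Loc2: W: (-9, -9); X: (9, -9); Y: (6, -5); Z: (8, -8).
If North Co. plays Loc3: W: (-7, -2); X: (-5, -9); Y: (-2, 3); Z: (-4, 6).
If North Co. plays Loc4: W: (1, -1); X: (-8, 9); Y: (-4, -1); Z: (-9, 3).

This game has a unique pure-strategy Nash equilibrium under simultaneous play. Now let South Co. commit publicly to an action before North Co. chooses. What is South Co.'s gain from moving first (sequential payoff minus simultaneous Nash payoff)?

Solve by backward induction (South Co. leads).
- W → North Co. plays Loc4 (best of 0, -9, -7, 1); South Co. gets -1.
- X → North Co. plays Loc2 (best of -1, 9, -5, -8); South Co. gets -9.
- Y → North Co. plays Loc2 (best of -7, 6, -2, -4); South Co. gets -5.
- Z → North Co. plays Loc2 (best of 4, 8, -4, -9); South Co. gets -8.
Maximizing over -1, -9, -5, -8, South Co. chooses W. Subgame-perfect outcome: (Loc4, W) with payoffs (1, -1).
Under simultaneous play:
North Co.'s best replies: W→Loc4; X→Loc2; Y→Loc2; Z→Loc2.
South Co.'s best replies: Loc1→X; Loc2→Y; Loc3→Z; Loc4→X.
Only (Loc2, Y) has each player best-responding; Nash payoffs (6, -5).
South Co.'s commitment gain: -1 − -5 = 4.

4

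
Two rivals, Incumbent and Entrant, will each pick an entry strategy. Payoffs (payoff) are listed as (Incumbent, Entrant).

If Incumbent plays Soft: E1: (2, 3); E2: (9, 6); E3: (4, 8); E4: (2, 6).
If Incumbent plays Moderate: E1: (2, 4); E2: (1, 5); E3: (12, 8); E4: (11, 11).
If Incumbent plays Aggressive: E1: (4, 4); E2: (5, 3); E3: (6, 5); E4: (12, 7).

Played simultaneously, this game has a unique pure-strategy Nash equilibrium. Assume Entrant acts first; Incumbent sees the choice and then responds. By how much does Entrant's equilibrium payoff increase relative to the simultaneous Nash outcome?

1

Incumbent best-responds to each possible Entrant move:
- E1: Incumbent compares 2, 2, 4 and picks Aggressive; Entrant would get 4.
- E2: Incumbent compares 9, 1, 5 and picks Soft; Entrant would get 6.
- E3: Incumbent compares 4, 12, 6 and picks Moderate; Entrant would get 8.
- E4: Incumbent compares 2, 11, 12 and picks Aggressive; Entrant would get 7.
Among 4, 6, 8, 7, the best is 8 at E3. Subgame-perfect outcome: (Moderate, E3) with payoffs (12, 8).
Now find the simultaneous Nash equilibrium.
Incumbent's best replies: E1→Aggressive; E2→Soft; E3→Moderate; E4→Aggressive.
Entrant's best replies: Soft→E3; Moderate→E4; Aggressive→E4.
The unique mutual best reply is (Aggressive, E4), giving (12, 7).
Entrant's commitment gain: 8 − 7 = 1.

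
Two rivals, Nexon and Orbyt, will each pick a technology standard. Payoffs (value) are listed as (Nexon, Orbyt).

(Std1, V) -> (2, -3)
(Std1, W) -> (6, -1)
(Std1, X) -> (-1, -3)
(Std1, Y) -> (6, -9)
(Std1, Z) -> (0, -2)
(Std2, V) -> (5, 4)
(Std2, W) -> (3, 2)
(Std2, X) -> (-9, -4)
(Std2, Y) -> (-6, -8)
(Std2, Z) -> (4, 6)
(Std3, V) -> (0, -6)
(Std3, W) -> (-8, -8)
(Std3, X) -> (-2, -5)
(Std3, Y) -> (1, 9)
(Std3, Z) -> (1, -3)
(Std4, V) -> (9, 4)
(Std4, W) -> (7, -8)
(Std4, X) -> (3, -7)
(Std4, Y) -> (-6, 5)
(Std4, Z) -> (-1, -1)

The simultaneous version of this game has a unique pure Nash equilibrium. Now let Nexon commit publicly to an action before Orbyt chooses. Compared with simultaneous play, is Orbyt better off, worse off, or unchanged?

Work backward from Orbyt's decision.
- Std1: Orbyt compares -3, -1, -3, -9, -2 and picks W; Nexon would get 6.
- Std2: Orbyt compares 4, 2, -4, -8, 6 and picks Z; Nexon would get 4.
- Std3: Orbyt compares -6, -8, -5, 9, -3 and picks Y; Nexon would get 1.
- Std4: Orbyt compares 4, -8, -7, 5, -1 and picks Y; Nexon would get -6.
Among 6, 4, 1, -6, the best is 6 at Std1. Subgame-perfect outcome: (Std1, W) with payoffs (6, -1).
For the simultaneous game, intersect best replies.
Nexon's best replies: V→Std4; W→Std4; X→Std4; Y→Std1; Z→Std2.
Orbyt's best replies: Std1→W; Std2→Z; Std3→Y; Std4→Y.
The unique mutual best reply is (Std2, Z), giving (4, 6).
Orbyt earns -1 sequentially versus 6 at the Nash outcome: worse off.

worse off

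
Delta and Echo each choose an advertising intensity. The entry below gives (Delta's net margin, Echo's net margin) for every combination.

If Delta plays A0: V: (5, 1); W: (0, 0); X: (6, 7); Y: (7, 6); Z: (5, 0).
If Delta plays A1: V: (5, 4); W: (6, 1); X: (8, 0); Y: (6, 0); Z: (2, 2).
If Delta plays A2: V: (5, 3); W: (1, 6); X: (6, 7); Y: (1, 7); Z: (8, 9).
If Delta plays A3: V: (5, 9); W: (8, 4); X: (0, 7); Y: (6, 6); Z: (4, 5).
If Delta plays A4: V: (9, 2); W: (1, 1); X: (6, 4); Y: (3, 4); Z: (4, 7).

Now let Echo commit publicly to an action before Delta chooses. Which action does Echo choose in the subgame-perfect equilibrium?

Z

Delta best-responds to each possible Echo move:
- V: Delta compares 5, 5, 5, 5, 9 and picks A4; Echo would get 2.
- W: Delta compares 0, 6, 1, 8, 1 and picks A3; Echo would get 4.
- X: Delta compares 6, 8, 6, 0, 6 and picks A1; Echo would get 0.
- Y: Delta compares 7, 6, 1, 6, 3 and picks A0; Echo would get 6.
- Z: Delta compares 5, 2, 8, 4, 4 and picks A2; Echo would get 9.
Maximizing over 2, 4, 0, 6, 9, Echo chooses Z. Subgame-perfect outcome: (A2, Z) with payoffs (8, 9).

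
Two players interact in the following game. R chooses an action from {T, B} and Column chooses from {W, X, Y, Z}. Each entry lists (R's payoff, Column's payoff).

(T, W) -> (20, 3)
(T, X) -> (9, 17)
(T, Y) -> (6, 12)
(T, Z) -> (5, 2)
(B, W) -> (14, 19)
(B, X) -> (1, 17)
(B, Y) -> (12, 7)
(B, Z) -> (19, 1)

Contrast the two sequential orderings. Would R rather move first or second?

If R leads: Column's best replies are T→X, B→W; R's induced payoffs 9, 14; outcome (B, W), payoffs (14, 19).
If Column leads: R's best replies are W→T, X→T, Y→B, Z→B; Column's induced payoffs 3, 17, 7, 1; outcome (T, X), payoffs (9, 17).
R gets 14 moving first and 9 moving second, so R prefers to move first.

first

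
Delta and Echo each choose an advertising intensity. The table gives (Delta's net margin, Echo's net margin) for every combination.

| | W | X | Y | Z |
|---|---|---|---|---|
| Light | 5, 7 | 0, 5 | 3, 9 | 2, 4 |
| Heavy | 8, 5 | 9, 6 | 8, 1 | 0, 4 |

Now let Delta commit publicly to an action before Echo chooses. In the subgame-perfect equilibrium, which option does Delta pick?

Heavy

Solve by backward induction (Delta leads).
- Light: BR = Y, leader payoff 3.
- Heavy: BR = X, leader payoff 9.
Maximizing over 3, 9, Delta chooses Heavy. Subgame-perfect outcome: (Heavy, X) with payoffs (9, 6).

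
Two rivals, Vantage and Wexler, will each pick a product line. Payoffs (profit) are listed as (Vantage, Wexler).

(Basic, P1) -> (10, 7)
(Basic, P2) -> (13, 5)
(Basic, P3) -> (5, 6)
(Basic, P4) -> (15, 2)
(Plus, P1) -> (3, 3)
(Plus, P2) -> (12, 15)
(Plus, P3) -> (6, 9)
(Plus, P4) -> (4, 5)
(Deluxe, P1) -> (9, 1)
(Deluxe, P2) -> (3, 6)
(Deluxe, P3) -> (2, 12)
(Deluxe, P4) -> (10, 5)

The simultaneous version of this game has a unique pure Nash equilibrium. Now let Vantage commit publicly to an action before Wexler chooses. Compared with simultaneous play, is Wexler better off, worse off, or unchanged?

Work backward from Wexler's decision.
- Basic: Wexler compares 7, 5, 6, 2 and picks P1; Vantage would get 10.
- Plus: Wexler compares 3, 15, 9, 5 and picks P2; Vantage would get 12.
- Deluxe: Wexler compares 1, 6, 12, 5 and picks P3; Vantage would get 2.
Vantage's induced payoffs are 10, 12, 2, so Vantage commits to Plus. Subgame-perfect outcome: (Plus, P2) with payoffs (12, 15).
Under simultaneous play:
Vantage's best replies: P1→Basic; P2→Basic; P3→Plus; P4→Basic.
Wexler's best replies: Basic→P1; Plus→P2; Deluxe→P3.
The unique mutual best reply is (Basic, P1), giving (10, 7).
Wexler earns 15 sequentially versus 7 at the Nash outcome: better off.

better off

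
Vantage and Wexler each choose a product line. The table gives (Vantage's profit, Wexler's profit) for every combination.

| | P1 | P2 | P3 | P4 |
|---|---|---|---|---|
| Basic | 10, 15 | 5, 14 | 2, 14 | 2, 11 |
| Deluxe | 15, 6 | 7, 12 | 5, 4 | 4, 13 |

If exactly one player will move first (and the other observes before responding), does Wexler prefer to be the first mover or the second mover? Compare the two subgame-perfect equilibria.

If Vantage leads: Wexler's best replies are Basic→P1, Deluxe→P4; Vantage's induced payoffs 10, 4; outcome (Basic, P1), payoffs (10, 15).
If Wexler leads: Vantage's best replies are P1→Deluxe, P2→Deluxe, P3→Deluxe, P4→Deluxe; Wexler's induced payoffs 6, 12, 4, 13; outcome (Deluxe, P4), payoffs (4, 13).
Wexler gets 13 moving first and 15 moving second, so Wexler prefers to move second.

second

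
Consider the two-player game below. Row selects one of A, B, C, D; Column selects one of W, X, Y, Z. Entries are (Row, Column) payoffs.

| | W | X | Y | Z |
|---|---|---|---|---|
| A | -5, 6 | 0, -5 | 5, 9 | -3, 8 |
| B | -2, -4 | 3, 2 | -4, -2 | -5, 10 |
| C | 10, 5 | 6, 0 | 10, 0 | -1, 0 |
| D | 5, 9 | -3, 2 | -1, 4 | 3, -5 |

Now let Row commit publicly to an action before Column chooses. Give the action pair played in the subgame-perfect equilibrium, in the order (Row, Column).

(C, W)

Work backward from Column's decision.
- A: BR = Y, leader payoff 5.
- B: BR = Z, leader payoff -5.
- C: BR = W, leader payoff 10.
- D: BR = W, leader payoff 5.
Row's induced payoffs are 5, -5, 10, 5, so Row commits to C. Subgame-perfect outcome: (C, W) with payoffs (10, 5).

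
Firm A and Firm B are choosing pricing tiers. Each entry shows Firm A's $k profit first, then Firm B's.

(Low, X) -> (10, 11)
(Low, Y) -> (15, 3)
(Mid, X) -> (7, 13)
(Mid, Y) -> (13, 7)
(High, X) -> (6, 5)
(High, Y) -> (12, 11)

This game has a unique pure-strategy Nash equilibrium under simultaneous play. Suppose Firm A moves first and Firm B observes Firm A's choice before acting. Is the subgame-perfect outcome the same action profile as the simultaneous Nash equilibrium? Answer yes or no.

Work backward from Firm B's decision.
- Low: BR = X, leader payoff 10.
- Mid: BR = X, leader payoff 7.
- High: BR = Y, leader payoff 12.
Maximizing over 10, 7, 12, Firm A chooses High. Subgame-perfect outcome: (High, Y) with payoffs (12, 11).
Now find the simultaneous Nash equilibrium.
Firm A's best replies: X→Low; Y→Low.
Firm B's best replies: Low→X; Mid→X; High→Y.
The unique mutual best reply is (Low, X), giving (10, 11).
Sequential outcome (High, Y) differs from the Nash profile (Low, X).

no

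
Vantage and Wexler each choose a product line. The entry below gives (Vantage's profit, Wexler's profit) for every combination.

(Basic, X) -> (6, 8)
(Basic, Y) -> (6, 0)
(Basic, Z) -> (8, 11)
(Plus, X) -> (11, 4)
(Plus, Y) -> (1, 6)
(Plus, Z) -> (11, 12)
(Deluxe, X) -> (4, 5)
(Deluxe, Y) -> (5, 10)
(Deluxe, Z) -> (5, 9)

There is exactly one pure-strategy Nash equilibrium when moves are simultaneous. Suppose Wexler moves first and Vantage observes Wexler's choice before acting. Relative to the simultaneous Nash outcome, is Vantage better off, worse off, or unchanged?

unchanged

Vantage best-responds to each possible Wexler move:
- X: Vantage compares 6, 11, 4 and picks Plus; Wexler would get 4.
- Y: Vantage compares 6, 1, 5 and picks Basic; Wexler would get 0.
- Z: Vantage compares 8, 11, 5 and picks Plus; Wexler would get 12.
Among 4, 0, 12, the best is 12 at Z. Subgame-perfect outcome: (Plus, Z) with payoffs (11, 12).
Now find the simultaneous Nash equilibrium.
Vantage's best replies: X→Plus; Y→Basic; Z→Plus.
Wexler's best replies: Basic→Z; Plus→Z; Deluxe→Y.
The unique mutual best reply is (Plus, Z), giving (11, 12).
Vantage earns 11 sequentially versus 11 at the Nash outcome: unchanged.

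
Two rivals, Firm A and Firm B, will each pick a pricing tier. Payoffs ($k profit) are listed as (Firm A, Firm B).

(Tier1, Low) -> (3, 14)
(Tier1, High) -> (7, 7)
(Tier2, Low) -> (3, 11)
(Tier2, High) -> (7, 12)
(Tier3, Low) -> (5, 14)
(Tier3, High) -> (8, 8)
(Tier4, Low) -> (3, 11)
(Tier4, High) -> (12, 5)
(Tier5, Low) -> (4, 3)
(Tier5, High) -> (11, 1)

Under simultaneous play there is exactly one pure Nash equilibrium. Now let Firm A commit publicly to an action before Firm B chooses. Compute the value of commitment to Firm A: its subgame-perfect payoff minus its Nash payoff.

Solve by backward induction (Firm A leads).
- Tier1 → Firm B plays Low (best of 14, 7); Firm A gets 3.
- Tier2 → Firm B plays High (best of 11, 12); Firm A gets 7.
- Tier3 → Firm B plays Low (best of 14, 8); Firm A gets 5.
- Tier4 → Firm B plays Low (best of 11, 5); Firm A gets 3.
- Tier5 → Firm B plays Low (best of 3, 1); Firm A gets 4.
Maximizing over 3, 7, 5, 3, 4, Firm A chooses Tier2. Subgame-perfect outcome: (Tier2, High) with payoffs (7, 12).
Under simultaneous play:
Firm A's best replies: Low→Tier3; High→Tier4.
Firm B's best replies: Tier1→Low; Tier2→High; Tier3→Low; Tier4→Low; Tier5→Low.
The unique mutual best reply is (Tier3, Low), giving (5, 14).
Firm A's commitment gain: 7 − 5 = 2.

2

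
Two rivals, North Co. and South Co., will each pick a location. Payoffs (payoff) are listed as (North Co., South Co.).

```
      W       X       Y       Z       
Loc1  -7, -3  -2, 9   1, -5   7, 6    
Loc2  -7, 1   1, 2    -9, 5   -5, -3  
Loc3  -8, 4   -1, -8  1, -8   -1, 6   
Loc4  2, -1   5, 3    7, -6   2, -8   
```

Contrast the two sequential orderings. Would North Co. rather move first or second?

second

If North Co. leads: South Co.'s best replies are Loc1→X, Loc2→Y, Loc3→Z, Loc4→X; North Co.'s induced payoffs -2, -9, -1, 5; outcome (Loc4, X), payoffs (5, 3).
If South Co. leads: North Co.'s best replies are W→Loc4, X→Loc4, Y→Loc4, Z→Loc1; South Co.'s induced payoffs -1, 3, -6, 6; outcome (Loc1, Z), payoffs (7, 6).
North Co. gets 5 moving first and 7 moving second, so North Co. prefers to move second.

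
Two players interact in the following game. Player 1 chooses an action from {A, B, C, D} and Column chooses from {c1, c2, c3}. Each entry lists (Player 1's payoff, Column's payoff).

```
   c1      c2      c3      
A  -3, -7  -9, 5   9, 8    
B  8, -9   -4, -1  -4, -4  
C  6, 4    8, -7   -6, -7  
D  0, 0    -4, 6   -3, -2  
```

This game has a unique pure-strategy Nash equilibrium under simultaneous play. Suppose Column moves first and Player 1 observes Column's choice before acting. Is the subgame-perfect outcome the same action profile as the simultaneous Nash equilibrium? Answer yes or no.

yes

Work backward from Player 1's decision.
- c1: BR = B, leader payoff -9.
- c2: BR = C, leader payoff -7.
- c3: BR = A, leader payoff 8.
Maximizing over -9, -7, 8, Column chooses c3. Subgame-perfect outcome: (A, c3) with payoffs (9, 8).
Under simultaneous play:
Player 1's best replies: c1→B; c2→C; c3→A.
Column's best replies: A→c3; B→c2; C→c1; D→c2.
The unique mutual best reply is (A, c3), giving (9, 8).
Sequential outcome (A, c3) coincides with the Nash profile (A, c3).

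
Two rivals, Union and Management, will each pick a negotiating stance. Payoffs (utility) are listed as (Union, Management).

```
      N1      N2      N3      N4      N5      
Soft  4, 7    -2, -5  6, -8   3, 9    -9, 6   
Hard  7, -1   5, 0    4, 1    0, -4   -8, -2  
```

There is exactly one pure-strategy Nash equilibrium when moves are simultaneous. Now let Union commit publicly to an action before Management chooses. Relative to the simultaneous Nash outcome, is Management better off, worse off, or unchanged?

Solve by backward induction (Union leads).
- Soft: Management compares 7, -5, -8, 9, 6 and picks N4; Union would get 3.
- Hard: Management compares -1, 0, 1, -4, -2 and picks N3; Union would get 4.
Union's induced payoffs are 3, 4, so Union commits to Hard. Subgame-perfect outcome: (Hard, N3) with payoffs (4, 1).
Under simultaneous play:
Union's best replies: N1→Hard; N2→Hard; N3→Soft; N4→Soft; N5→Hard.
Management's best replies: Soft→N4; Hard→N3.
The unique mutual best reply is (Soft, N4), giving (3, 9).
Management earns 1 sequentially versus 9 at the Nash outcome: worse off.

worse off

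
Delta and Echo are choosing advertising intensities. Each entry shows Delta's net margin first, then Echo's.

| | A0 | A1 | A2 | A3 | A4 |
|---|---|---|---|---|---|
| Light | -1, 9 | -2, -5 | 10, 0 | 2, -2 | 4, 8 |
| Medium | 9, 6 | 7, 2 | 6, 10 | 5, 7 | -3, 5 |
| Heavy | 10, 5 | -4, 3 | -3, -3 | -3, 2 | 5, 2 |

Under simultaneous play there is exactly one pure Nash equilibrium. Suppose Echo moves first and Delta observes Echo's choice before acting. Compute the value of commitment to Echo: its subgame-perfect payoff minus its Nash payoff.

2

Delta best-responds to each possible Echo move:
- A0: BR = Heavy, leader payoff 5.
- A1: BR = Medium, leader payoff 2.
- A2: BR = Light, leader payoff 0.
- A3: BR = Medium, leader payoff 7.
- A4: BR = Heavy, leader payoff 2.
Echo's induced payoffs are 5, 2, 0, 7, 2, so Echo commits to A3. Subgame-perfect outcome: (Medium, A3) with payoffs (5, 7).
Under simultaneous play:
Delta's best replies: A0→Heavy; A1→Medium; A2→Light; A3→Medium; A4→Heavy.
Echo's best replies: Light→A0; Medium→A2; Heavy→A0.
Only (Heavy, A0) has each player best-responding; Nash payoffs (10, 5).
Echo's commitment gain: 7 − 5 = 2.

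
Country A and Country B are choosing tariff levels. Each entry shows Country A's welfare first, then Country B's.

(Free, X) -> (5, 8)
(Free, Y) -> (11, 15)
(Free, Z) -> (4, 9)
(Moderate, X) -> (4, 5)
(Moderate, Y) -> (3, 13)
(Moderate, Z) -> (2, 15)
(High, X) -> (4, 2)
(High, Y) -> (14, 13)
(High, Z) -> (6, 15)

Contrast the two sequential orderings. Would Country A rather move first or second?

first

If Country A leads: Country B's best replies are Free→Y, Moderate→Z, High→Z; Country A's induced payoffs 11, 2, 6; outcome (Free, Y), payoffs (11, 15).
If Country B leads: Country A's best replies are X→Free, Y→High, Z→High; Country B's induced payoffs 8, 13, 15; outcome (High, Z), payoffs (6, 15).
Country A gets 11 moving first and 6 moving second, so Country A prefers to move first.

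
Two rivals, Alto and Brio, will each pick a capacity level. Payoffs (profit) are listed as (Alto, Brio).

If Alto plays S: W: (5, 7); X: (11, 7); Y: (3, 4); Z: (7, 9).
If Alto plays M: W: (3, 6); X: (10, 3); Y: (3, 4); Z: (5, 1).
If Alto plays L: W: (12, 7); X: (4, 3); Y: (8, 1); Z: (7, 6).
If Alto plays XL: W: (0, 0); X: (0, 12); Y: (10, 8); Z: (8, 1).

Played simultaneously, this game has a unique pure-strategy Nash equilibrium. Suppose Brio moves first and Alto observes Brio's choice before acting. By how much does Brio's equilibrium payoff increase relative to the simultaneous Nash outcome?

Backward induction with Brio moving first.
- W: Alto compares 5, 3, 12, 0 and picks L; Brio would get 7.
- X: Alto compares 11, 10, 4, 0 and picks S; Brio would get 7.
- Y: Alto compares 3, 3, 8, 10 and picks XL; Brio would get 8.
- Z: Alto compares 7, 5, 7, 8 and picks XL; Brio would get 1.
Among 7, 7, 8, 1, the best is 8 at Y. Subgame-perfect outcome: (XL, Y) with payoffs (10, 8).
Under simultaneous play:
Alto's best replies: W→L; X→S; Y→XL; Z→XL.
Brio's best replies: S→Z; M→W; L→W; XL→X.
The unique mutual best reply is (L, W), giving (12, 7).
Brio's commitment gain: 8 − 7 = 1.

1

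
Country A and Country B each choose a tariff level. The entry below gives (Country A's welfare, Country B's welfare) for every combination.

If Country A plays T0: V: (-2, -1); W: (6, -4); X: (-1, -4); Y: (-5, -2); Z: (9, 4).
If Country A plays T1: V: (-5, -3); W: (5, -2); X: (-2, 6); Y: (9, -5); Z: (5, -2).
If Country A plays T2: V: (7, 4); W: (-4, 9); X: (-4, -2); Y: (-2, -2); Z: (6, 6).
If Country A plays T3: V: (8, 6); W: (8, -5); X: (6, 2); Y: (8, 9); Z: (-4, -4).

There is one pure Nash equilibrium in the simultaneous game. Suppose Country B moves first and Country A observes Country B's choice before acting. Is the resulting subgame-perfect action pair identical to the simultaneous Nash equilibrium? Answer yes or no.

no

Country A best-responds to each possible Country B move:
- V: Country A compares -2, -5, 7, 8 and picks T3; Country B would get 6.
- W: Country A compares 6, 5, -4, 8 and picks T3; Country B would get -5.
- X: Country A compares -1, -2, -4, 6 and picks T3; Country B would get 2.
- Y: Country A compares -5, 9, -2, 8 and picks T1; Country B would get -5.
- Z: Country A compares 9, 5, 6, -4 and picks T0; Country B would get 4.
Country B's induced payoffs are 6, -5, 2, -5, 4, so Country B commits to V. Subgame-perfect outcome: (T3, V) with payoffs (8, 6).
For the simultaneous game, intersect best replies.
Country A's best replies: V→T3; W→T3; X→T3; Y→T1; Z→T0.
Country B's best replies: T0→Z; T1→X; T2→W; T3→Y.
The unique mutual best reply is (T0, Z), giving (9, 4).
Sequential outcome (T3, V) differs from the Nash profile (T0, Z).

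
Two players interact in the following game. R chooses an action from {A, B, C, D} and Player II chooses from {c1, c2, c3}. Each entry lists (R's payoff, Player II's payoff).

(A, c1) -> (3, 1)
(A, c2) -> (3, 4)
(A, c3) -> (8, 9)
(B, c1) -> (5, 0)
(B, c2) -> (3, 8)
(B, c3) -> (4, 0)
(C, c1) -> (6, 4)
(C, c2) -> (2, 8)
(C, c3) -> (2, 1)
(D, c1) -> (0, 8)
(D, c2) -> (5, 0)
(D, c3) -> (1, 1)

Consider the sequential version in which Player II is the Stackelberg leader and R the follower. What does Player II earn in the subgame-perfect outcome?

9

R best-responds to each possible Player II move:
- c1: R compares 3, 5, 6, 0 and picks C; Player II would get 4.
- c2: R compares 3, 3, 2, 5 and picks D; Player II would get 0.
- c3: R compares 8, 4, 2, 1 and picks A; Player II would get 9.
Among 4, 0, 9, the best is 9 at c3. Subgame-perfect outcome: (A, c3) with payoffs (8, 9).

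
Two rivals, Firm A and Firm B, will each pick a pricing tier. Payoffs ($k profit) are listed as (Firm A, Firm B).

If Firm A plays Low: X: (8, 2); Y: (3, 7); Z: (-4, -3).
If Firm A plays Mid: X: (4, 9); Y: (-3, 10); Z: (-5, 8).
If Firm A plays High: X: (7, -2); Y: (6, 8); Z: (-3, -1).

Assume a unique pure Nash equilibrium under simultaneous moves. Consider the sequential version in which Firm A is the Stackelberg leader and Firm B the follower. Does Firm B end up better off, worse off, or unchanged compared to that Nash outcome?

unchanged

Firm B best-responds to each possible Firm A move:
- Low → Firm B plays Y (best of 2, 7, -3); Firm A gets 3.
- Mid → Firm B plays Y (best of 9, 10, 8); Firm A gets -3.
- High → Firm B plays Y (best of -2, 8, -1); Firm A gets 6.
Maximizing over 3, -3, 6, Firm A chooses High. Subgame-perfect outcome: (High, Y) with payoffs (6, 8).
Now find the simultaneous Nash equilibrium.
Firm A's best replies: X→Low; Y→High; Z→High.
Firm B's best replies: Low→Y; Mid→Y; High→Y.
The unique mutual best reply is (High, Y), giving (6, 8).
Firm B earns 8 sequentially versus 8 at the Nash outcome: unchanged.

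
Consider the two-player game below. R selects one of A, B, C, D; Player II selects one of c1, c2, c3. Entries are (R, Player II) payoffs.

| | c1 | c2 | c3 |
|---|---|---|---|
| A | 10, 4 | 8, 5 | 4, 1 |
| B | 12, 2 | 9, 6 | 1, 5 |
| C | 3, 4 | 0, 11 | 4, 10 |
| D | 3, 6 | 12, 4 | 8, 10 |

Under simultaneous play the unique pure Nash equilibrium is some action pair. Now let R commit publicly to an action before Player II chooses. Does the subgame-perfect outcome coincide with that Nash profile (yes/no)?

no

Player II best-responds to each possible R move:
- A: Player II compares 4, 5, 1 and picks c2; R would get 8.
- B: Player II compares 2, 6, 5 and picks c2; R would get 9.
- C: Player II compares 4, 11, 10 and picks c2; R would get 0.
- D: Player II compares 6, 4, 10 and picks c3; R would get 8.
R's induced payoffs are 8, 9, 0, 8, so R commits to B. Subgame-perfect outcome: (B, c2) with payoffs (9, 6).
Under simultaneous play:
R's best replies: c1→B; c2→D; c3→D.
Player II's best replies: A→c2; B→c2; C→c2; D→c3.
The unique mutual best reply is (D, c3), giving (8, 10).
Sequential outcome (B, c2) differs from the Nash profile (D, c3).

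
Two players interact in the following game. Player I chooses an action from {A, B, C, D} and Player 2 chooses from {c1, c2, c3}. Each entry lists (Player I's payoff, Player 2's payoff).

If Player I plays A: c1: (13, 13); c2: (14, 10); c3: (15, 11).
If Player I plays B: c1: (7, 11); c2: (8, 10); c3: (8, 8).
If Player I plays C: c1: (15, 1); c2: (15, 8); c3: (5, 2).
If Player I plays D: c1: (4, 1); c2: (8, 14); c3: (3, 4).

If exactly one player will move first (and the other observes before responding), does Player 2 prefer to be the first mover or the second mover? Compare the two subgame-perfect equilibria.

first

If Player I leads: Player 2's best replies are A→c1, B→c1, C→c2, D→c2; Player I's induced payoffs 13, 7, 15, 8; outcome (C, c2), payoffs (15, 8).
If Player 2 leads: Player I's best replies are c1→C, c2→C, c3→A; Player 2's induced payoffs 1, 8, 11; outcome (A, c3), payoffs (15, 11).
Player 2 gets 11 moving first and 8 moving second, so Player 2 prefers to move first.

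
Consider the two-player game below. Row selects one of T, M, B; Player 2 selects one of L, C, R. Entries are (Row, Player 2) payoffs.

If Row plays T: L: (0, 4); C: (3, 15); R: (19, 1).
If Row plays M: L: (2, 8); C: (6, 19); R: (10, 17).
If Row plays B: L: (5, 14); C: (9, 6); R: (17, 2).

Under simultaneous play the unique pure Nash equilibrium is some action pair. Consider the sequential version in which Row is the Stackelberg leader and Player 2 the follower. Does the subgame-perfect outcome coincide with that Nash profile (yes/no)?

Backward induction with Row moving first.
- T: BR = C, leader payoff 3.
- M: BR = C, leader payoff 6.
- B: BR = L, leader payoff 5.
Among 3, 6, 5, the best is 6 at M. Subgame-perfect outcome: (M, C) with payoffs (6, 19).
Under simultaneous play:
Row's best replies: L→B; C→B; R→T.
Player 2's best replies: T→C; M→C; B→L.
Only (B, L) has each player best-responding; Nash payoffs (5, 14).
Sequential outcome (M, C) differs from the Nash profile (B, L).

no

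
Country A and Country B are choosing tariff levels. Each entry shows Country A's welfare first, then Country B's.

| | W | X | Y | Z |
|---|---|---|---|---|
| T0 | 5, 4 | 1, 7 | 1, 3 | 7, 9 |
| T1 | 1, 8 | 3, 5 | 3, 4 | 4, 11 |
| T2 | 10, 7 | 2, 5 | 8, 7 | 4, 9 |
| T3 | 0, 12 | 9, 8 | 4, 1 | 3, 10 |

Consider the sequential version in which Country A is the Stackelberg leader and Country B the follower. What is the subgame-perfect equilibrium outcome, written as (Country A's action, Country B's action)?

Work backward from Country B's decision.
- T0: Country B compares 4, 7, 3, 9 and picks Z; Country A would get 7.
- T1: Country B compares 8, 5, 4, 11 and picks Z; Country A would get 4.
- T2: Country B compares 7, 5, 7, 9 and picks Z; Country A would get 4.
- T3: Country B compares 12, 8, 1, 10 and picks W; Country A would get 0.
Country A's induced payoffs are 7, 4, 4, 0, so Country A commits to T0. Subgame-perfect outcome: (T0, Z) with payoffs (7, 9).

(T0, Z)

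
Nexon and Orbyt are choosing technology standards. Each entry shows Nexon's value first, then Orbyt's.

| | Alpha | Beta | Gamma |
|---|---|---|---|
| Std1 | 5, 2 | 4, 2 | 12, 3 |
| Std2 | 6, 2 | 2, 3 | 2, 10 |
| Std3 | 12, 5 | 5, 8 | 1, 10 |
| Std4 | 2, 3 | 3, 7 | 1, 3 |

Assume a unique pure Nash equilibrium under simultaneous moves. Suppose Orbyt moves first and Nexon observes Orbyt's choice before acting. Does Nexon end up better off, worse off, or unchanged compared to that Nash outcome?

Solve by backward induction (Orbyt leads).
- Alpha: BR = Std3, leader payoff 5.
- Beta: BR = Std3, leader payoff 8.
- Gamma: BR = Std1, leader payoff 3.
Maximizing over 5, 8, 3, Orbyt chooses Beta. Subgame-perfect outcome: (Std3, Beta) with payoffs (5, 8).
For the simultaneous game, intersect best replies.
Nexon's best replies: Alpha→Std3; Beta→Std3; Gamma→Std1.
Orbyt's best replies: Std1→Gamma; Std2→Gamma; Std3→Gamma; Std4→Beta.
Only (Std1, Gamma) has each player best-responding; Nash payoffs (12, 3).
Nexon earns 5 sequentially versus 12 at the Nash outcome: worse off.

worse off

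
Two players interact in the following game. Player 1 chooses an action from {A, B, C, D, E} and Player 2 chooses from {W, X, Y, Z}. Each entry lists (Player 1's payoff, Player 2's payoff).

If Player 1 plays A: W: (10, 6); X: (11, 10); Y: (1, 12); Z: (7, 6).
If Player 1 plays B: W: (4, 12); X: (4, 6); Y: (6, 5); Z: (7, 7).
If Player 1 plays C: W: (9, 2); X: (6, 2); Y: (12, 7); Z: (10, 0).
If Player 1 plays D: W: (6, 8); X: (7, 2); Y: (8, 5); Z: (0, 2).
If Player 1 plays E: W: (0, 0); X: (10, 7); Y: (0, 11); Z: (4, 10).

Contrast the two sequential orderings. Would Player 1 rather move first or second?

If Player 1 leads: Player 2's best replies are A→Y, B→W, C→Y, D→W, E→Y; Player 1's induced payoffs 1, 4, 12, 6, 0; outcome (C, Y), payoffs (12, 7).
If Player 2 leads: Player 1's best replies are W→A, X→A, Y→C, Z→C; Player 2's induced payoffs 6, 10, 7, 0; outcome (A, X), payoffs (11, 10).
Player 1 gets 12 moving first and 11 moving second, so Player 1 prefers to move first.

first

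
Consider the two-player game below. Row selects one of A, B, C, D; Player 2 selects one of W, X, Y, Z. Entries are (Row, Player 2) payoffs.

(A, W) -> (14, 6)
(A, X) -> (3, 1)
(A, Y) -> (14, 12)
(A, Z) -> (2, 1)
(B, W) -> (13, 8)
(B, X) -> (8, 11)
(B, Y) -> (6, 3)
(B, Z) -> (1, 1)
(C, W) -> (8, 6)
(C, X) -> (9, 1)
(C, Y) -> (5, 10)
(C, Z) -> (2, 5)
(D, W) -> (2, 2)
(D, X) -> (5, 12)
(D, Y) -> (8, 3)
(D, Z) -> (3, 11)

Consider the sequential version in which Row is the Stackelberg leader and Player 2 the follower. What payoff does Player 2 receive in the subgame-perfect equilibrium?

12

Player 2 best-responds to each possible Row move:
- A: BR = Y, leader payoff 14.
- B: BR = X, leader payoff 8.
- C: BR = Y, leader payoff 5.
- D: BR = X, leader payoff 5.
Maximizing over 14, 8, 5, 5, Row chooses A. Subgame-perfect outcome: (A, Y) with payoffs (14, 12).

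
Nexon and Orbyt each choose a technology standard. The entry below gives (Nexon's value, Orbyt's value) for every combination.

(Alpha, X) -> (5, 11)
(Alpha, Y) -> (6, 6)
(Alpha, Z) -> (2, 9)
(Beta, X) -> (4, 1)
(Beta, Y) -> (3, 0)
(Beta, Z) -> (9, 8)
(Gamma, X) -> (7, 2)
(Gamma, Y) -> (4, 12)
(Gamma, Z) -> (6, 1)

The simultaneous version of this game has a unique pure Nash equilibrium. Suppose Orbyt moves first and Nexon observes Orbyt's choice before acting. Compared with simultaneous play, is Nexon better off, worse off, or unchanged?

Solve by backward induction (Orbyt leads).
- X → Nexon plays Gamma (best of 5, 4, 7); Orbyt gets 2.
- Y → Nexon plays Alpha (best of 6, 3, 4); Orbyt gets 6.
- Z → Nexon plays Beta (best of 2, 9, 6); Orbyt gets 8.
Maximizing over 2, 6, 8, Orbyt chooses Z. Subgame-perfect outcome: (Beta, Z) with payoffs (9, 8).
Under simultaneous play:
Nexon's best replies: X→Gamma; Y→Alpha; Z→Beta.
Orbyt's best replies: Alpha→X; Beta→Z; Gamma→Y.
The unique mutual best reply is (Beta, Z), giving (9, 8).
Nexon earns 9 sequentially versus 9 at the Nash outcome: unchanged.

unchanged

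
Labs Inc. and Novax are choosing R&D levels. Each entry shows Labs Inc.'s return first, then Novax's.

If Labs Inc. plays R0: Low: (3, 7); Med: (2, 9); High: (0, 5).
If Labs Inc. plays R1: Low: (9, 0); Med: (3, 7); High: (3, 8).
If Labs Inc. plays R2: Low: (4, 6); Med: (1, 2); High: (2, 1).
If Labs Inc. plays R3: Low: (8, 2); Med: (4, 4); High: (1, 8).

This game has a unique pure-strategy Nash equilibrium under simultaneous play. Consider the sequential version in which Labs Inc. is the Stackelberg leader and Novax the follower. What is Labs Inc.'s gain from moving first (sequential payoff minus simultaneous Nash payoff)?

1

Work backward from Novax's decision.
- R0 → Novax plays Med (best of 7, 9, 5); Labs Inc. gets 2.
- R1 → Novax plays High (best of 0, 7, 8); Labs Inc. gets 3.
- R2 → Novax plays Low (best of 6, 2, 1); Labs Inc. gets 4.
- R3 → Novax plays High (best of 2, 4, 8); Labs Inc. gets 1.
Labs Inc.'s induced payoffs are 2, 3, 4, 1, so Labs Inc. commits to R2. Subgame-perfect outcome: (R2, Low) with payoffs (4, 6).
Under simultaneous play:
Labs Inc.'s best replies: Low→R1; Med→R3; High→R1.
Novax's best replies: R0→Med; R1→High; R2→Low; R3→High.
The unique mutual best reply is (R1, High), giving (3, 8).
Labs Inc.'s commitment gain: 4 − 3 = 1.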